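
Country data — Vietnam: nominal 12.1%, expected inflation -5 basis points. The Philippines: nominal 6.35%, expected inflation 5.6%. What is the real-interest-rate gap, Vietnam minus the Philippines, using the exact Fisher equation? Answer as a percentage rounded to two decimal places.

11.45%

Vietnam: (1 + 0.1210)/(1 − 0.0005) − 1 = 12.1561%
The Philippines: (1 + 0.0635)/(1 + 0.0560) − 1 = 0.7102%
Differential = 12.1561% − 0.7102% = 11.4459% → 11.45%.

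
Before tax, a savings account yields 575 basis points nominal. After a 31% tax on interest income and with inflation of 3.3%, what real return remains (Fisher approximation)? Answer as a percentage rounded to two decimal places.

After-tax nominal return = 5.75% × (1 − 0.31) = 3.9675%.
r ≈ 3.9675% − 3.3% → 0.67%.

0.67%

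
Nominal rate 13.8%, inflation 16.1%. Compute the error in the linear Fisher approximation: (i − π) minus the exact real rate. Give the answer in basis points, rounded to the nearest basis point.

Approximate: r ≈ 13.800% − 16.100% = -2.3000%
Exact: (1 + 0.1380)/(1 + 0.1610) − 1 = -1.9811%
Error = -2.3000% − (-1.9811%) = -0.3189% → -32 basis points.

-32 basis points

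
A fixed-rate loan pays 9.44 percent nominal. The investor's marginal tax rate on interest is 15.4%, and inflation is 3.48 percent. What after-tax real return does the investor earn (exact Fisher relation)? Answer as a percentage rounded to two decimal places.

After-tax nominal return = 9.44% × (1 − 0.154) = 7.98624%.
1 + r = 1.0798624 / 1.03480 = 1.043547
After-tax real rate = 1.043547 − 1 → 4.35%.

4.35%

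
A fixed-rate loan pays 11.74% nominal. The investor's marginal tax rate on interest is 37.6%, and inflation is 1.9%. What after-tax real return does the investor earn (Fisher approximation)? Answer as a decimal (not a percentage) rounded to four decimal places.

After-tax nominal return = 11.74% × (1 − 0.376) = 7.32576%.
r ≈ 7.32576% − 1.9% → 0.0543.

0.0543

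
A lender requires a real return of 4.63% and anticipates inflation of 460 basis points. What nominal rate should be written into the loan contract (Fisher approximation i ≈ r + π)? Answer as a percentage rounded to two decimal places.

9.23%

i ≈ r + π = 4.63% + 4.6% = 9.23%.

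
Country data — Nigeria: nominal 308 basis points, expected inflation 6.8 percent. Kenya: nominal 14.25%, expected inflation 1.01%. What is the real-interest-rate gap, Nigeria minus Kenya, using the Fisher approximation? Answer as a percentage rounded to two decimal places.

-16.96%

Nigeria: 3.08% − 6.8% = -3.720%
Kenya: 14.25% − 1.01% = 13.240%
Differential = -16.960% → -16.96%.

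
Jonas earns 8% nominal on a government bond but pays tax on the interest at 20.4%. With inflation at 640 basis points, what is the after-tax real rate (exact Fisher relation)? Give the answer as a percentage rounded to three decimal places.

-0.030%

After-tax nominal return = 8% × (1 − 0.204) = 6.3680%.
1 + r = 1.06368 / 1.06400 = 0.999699
After-tax real rate = 0.999699 − 1 → -0.030%.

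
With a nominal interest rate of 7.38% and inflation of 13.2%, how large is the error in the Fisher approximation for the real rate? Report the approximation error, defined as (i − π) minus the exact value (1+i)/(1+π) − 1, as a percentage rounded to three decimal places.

Approximate: r ≈ 7.380% − 13.200% = -5.8200%
Exact: (1 + 0.0738)/(1 + 0.1320) − 1 = -5.1413%
Error = -5.8200% − (-5.1413%) = -0.6787% → -0.679%.

-0.679%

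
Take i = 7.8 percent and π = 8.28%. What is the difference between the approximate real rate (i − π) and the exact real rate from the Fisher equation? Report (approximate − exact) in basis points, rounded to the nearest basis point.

Approximate: r ≈ 7.800% − 8.280% = -0.4800%
Exact: (1 + 0.0780)/(1 + 0.0828) − 1 = -0.4433%
Error = -0.4800% − (-0.4433%) = -0.0367% → -4 basis points.

-4 basis points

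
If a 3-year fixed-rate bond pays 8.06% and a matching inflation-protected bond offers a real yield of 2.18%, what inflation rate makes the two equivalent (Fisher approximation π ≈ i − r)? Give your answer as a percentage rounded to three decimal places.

5.880%

π ≈ i − r = 8.06% − 2.18% → 5.880%.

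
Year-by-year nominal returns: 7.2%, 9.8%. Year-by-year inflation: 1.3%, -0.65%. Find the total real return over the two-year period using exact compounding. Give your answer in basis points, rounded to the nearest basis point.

Compound the nominal returns: 1.0720 × 1.0980 = 1.177056.
Compound inflation: 1.0130 × 0.9935 = 1.006416.
Deflate: 1.177056 / 1.006416 = 1.169553.
Total real return = 1.169553 − 1 → 1696 basis points.

1696 basis points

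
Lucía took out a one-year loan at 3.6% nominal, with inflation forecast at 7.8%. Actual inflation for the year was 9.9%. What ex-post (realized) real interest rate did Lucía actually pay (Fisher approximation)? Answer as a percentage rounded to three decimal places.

-6.300%

Ex-post: 3.6% − 9.9% = -6.300%
So the realized real rate is -6.300%.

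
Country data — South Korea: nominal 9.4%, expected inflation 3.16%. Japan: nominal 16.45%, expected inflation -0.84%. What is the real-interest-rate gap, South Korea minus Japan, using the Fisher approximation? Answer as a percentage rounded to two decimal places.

South Korea: 9.4% − 3.16% = 6.240%
Japan: 16.45% − (-0.84%) = 17.290%
Differential = -11.050% → -11.05%.

-11.05%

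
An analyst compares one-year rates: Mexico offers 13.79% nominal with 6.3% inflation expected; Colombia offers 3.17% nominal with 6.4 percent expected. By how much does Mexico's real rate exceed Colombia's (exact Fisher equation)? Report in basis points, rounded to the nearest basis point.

Mexico: (1 + 0.1379)/(1 + 0.0630) − 1 = 7.0461%
Colombia: (1 + 0.0317)/(1 + 0.0640) − 1 = -3.0357%
Differential = 7.0461% − (-3.0357%) = 10.0818% → 1008 basis points.

1008 basis points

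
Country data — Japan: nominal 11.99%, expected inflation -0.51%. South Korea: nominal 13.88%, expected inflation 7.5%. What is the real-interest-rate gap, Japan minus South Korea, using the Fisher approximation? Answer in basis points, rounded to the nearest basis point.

612 basis points

Japan: 11.99% − (-0.51%) = 12.500%
South Korea: 13.88% − 7.5% = 6.380%
Differential = 6.120% → 612 basis points.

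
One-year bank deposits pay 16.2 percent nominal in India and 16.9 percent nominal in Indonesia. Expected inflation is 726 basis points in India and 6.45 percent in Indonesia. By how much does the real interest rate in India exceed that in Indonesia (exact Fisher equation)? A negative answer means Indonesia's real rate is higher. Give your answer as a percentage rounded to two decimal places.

India: (1 + 0.1620)/(1 + 0.0726) − 1 = 8.3349%
Indonesia: (1 + 0.1690)/(1 + 0.0645) − 1 = 9.8168%
Differential = 8.3349% − 9.8168% = -1.4819% → -1.48%.

-1.48%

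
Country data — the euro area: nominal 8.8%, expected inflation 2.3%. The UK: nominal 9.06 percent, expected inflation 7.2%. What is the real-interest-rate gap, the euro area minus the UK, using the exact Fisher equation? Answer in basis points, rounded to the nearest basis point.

The euro area: (1 + 0.0880)/(1 + 0.0230) − 1 = 6.3539%
The UK: (1 + 0.0906)/(1 + 0.0720) − 1 = 1.7351%
Differential = 6.3539% − 1.7351% = 4.6188% → 462 basis points.

462 basis points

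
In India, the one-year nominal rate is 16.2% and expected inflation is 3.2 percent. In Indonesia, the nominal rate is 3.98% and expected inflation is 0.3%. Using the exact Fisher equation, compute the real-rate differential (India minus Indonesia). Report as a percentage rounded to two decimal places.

India: (1 + 0.1620)/(1 + 0.0320) − 1 = 12.5969%
Indonesia: (1 + 0.0398)/(1 + 0.0030) − 1 = 3.6690%
Differential = 12.5969% − 3.6690% = 8.9279% → 8.93%.

8.93%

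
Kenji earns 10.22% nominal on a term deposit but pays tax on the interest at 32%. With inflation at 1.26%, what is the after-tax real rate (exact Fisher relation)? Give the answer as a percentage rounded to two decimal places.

5.62%

After-tax nominal return = 10.22% × (1 − 0.32) = 6.9496%.
1 + r = 1.069496 / 1.01260 = 1.056188
After-tax real rate = 1.056188 − 1 → 5.62%.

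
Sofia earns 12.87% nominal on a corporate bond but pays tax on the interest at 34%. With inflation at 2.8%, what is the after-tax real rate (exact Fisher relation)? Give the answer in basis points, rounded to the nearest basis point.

After-tax nominal return = 12.87% × (1 − 0.34) = 8.4942%.
1 + r = 1.084942 / 1.02800 = 1.055391
After-tax real rate = 1.055391 − 1 → 554 basis points.

554 basis points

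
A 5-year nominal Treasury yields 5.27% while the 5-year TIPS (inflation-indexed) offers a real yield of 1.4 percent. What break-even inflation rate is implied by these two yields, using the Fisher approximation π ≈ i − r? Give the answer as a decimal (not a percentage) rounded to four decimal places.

π ≈ i − r = 5.27% − 1.4% → 0.0387.

0.0387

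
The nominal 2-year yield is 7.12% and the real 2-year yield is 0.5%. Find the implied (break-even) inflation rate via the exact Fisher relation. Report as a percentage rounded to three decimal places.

6.587%

(1 + π) = (1 + i)/(1 + r) = 1.07120 / 1.00500 = 1.065871
Break-even inflation = 1.065871 − 1 → 6.587%.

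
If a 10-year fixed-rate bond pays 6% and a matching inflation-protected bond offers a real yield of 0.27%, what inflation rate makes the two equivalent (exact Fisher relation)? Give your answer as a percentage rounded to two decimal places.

(1 + π) = (1 + i)/(1 + r) = 1.06000 / 1.00270 = 1.057146
Break-even inflation = 1.057146 − 1 → 5.71%.

5.71%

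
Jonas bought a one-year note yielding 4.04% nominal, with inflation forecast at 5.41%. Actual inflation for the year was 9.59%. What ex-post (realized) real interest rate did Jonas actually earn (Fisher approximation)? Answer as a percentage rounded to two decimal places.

-5.55%

Ex-post: 4.04% − 9.59% = -5.550%
So the realized real rate is -5.55%.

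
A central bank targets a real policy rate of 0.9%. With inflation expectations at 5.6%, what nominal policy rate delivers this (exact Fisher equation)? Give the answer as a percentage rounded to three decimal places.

6.550%

(1 + i) = (1 + r)(1 + π) = 1.00900 × 1.05600 = 1.065504
i = 1.065504 − 1, so the required nominal rate is 6.550%.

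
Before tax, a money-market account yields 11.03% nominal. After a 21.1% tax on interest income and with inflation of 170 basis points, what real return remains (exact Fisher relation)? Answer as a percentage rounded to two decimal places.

6.89%

After-tax nominal return = 11.03% × (1 − 0.211) = 8.70267%.
1 + r = 1.0870267 / 1.01700 = 1.068856
After-tax real rate = 1.068856 − 1 → 6.89%.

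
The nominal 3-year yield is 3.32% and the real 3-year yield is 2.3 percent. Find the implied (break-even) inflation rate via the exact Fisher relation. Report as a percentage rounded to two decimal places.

(1 + π) = (1 + i)/(1 + r) = 1.03320 / 1.02300 = 1.009971
Break-even inflation = 1.009971 − 1 → 1.00%.

1.00%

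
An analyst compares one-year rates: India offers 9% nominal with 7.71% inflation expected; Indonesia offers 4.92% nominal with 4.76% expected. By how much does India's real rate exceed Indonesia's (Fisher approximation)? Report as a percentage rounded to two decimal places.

India: 9% − 7.71% = 1.290%
Indonesia: 4.92% − 4.76% = 0.160%
Differential = 1.130% → 1.13%.

1.13%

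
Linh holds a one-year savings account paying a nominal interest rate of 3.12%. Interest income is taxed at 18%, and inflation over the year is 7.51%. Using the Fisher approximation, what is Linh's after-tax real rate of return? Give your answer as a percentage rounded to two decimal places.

-4.95%

After-tax nominal return = 3.12% × (1 − 0.18) = 2.5584%.
r ≈ 2.5584% − 7.51% → -4.95%.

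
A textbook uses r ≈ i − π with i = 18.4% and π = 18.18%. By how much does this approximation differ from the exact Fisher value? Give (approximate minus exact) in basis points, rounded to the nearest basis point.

3 basis points

Approximate: r ≈ 18.400% − 18.180% = 0.2200%
Exact: (1 + 0.1840)/(1 + 0.1818) − 1 = 0.1862%
Error = 0.2200% − 0.1862% = 0.0338% → 3 basis points.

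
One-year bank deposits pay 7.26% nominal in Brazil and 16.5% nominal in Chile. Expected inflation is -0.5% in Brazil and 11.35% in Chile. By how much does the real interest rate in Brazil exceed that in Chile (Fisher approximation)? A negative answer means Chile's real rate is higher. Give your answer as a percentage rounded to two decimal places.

Brazil: 7.26% − (-0.5%) = 7.760%
Chile: 16.5% − 11.35% = 5.150%
Differential = 2.610% → 2.61%.

2.61%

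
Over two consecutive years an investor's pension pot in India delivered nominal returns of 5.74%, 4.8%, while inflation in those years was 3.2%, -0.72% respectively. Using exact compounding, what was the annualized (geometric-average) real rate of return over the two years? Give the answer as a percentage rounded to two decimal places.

4.00%

Nominal growth factor = 1.0574 × 1.0480 = 1.10815520
Price-level growth factor = 1.0320 × 0.9928 = 1.02456960
Real growth factor = 1.10815520 / 1.02456960 = 1.08158118
Annualized real rate = 1.08158118^(1/2) − 1 = 3.9991% → 4.00%.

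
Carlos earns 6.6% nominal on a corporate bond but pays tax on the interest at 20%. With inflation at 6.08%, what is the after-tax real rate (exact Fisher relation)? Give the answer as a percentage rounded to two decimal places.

After-tax nominal return = 6.6% × (1 − 0.2) = 5.2800%.
1 + r = 1.05280 / 1.06080 = 0.992459
After-tax real rate = 0.992459 − 1 → -0.75%.

-0.75%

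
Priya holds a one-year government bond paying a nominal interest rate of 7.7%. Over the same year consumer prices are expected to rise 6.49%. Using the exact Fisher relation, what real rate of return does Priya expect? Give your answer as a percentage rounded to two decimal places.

1.14%

1 + r = 1.07700 / 1.06490 = 1.011363
r = 1.011363 − 1 = 1.1363%, i.e. 1.14%.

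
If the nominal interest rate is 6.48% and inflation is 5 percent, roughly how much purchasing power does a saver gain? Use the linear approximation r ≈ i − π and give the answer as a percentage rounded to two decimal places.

1.48%

r ≈ i − π = 6.48% − 5% = 1.48%.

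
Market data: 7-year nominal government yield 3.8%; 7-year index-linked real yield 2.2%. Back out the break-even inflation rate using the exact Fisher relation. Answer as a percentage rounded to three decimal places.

1.566%

(1 + π) = (1 + i)/(1 + r) = 1.03800 / 1.02200 = 1.015656
Break-even inflation = 1.015656 − 1 → 1.566%.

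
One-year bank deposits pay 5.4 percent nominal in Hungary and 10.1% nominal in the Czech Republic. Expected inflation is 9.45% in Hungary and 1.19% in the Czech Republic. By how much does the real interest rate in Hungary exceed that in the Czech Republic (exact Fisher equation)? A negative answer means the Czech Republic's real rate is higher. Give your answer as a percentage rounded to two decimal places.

-12.51%

Hungary: (1 + 0.0540)/(1 + 0.0945) − 1 = -3.7003%
The Czech Republic: (1 + 0.1010)/(1 + 0.0119) − 1 = 8.8052%
Differential = -3.7003% − 8.8052% = -12.5055% → -12.51%.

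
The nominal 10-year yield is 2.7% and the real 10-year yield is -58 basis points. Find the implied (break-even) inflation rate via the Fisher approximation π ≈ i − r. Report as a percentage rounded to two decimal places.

π ≈ i − r = 2.7% − (-0.58%) → 3.28%.

3.28%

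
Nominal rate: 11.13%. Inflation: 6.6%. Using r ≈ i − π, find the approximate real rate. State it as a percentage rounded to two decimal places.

r ≈ i − π = 11.13% − 6.6% = 4.53%.

4.53%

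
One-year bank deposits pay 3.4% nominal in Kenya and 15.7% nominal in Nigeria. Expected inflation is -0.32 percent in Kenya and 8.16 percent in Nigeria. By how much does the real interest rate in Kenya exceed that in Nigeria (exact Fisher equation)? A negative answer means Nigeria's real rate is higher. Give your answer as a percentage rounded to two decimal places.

Kenya: (1 + 0.0340)/(1 − 0.0032) − 1 = 3.7319%
Nigeria: (1 + 0.1570)/(1 + 0.0816) − 1 = 6.9712%
Differential = 3.7319% − 6.9712% = -3.2392% → -3.24%.

-3.24%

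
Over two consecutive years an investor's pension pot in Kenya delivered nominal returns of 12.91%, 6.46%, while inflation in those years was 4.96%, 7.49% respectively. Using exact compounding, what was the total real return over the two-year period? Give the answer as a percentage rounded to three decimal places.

6.544%

Compound the nominal returns: 1.1291 × 1.0646 = 1.2020399.
Compound inflation: 1.0496 × 1.0749 = 1.1282150.
Deflate: 1.2020399 / 1.1282150 = 1.0654351.
Total real return = 1.0654351 − 1 → 6.544%.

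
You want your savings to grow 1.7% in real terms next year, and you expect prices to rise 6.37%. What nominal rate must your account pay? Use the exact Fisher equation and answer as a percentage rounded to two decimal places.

(1 + i) = (1 + r)(1 + π) = 1.01700 × 1.06370 = 1.0817829
i = 1.0817829 − 1, so the required nominal rate is 8.18%.

8.18%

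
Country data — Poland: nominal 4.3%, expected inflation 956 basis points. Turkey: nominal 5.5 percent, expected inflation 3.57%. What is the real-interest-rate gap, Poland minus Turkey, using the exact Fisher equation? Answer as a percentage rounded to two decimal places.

Poland: (1 + 0.0430)/(1 + 0.0956) − 1 = -4.8010%
Turkey: (1 + 0.0550)/(1 + 0.0357) − 1 = 1.8635%
Differential = -4.8010% − 1.8635% = -6.6645% → -6.66%.

-6.66%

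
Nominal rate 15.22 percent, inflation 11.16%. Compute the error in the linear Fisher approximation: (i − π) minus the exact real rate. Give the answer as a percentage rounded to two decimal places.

Approximate: r ≈ 15.220% − 11.160% = 4.0600%
Exact: (1 + 0.1522)/(1 + 0.1116) − 1 = 3.6524%
Error = 4.0600% − 3.6524% = 0.4076% → 0.41%.

0.41%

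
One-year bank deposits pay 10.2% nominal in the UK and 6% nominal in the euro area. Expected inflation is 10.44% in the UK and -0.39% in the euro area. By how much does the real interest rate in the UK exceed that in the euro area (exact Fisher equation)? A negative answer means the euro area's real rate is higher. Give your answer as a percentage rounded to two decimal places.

-6.63%

The UK: (1 + 0.1020)/(1 + 0.1044) − 1 = -0.2173%
The euro area: (1 + 0.0600)/(1 − 0.0039) − 1 = 6.4150%
Differential = -0.2173% − 6.4150% = -6.6323% → -6.63%.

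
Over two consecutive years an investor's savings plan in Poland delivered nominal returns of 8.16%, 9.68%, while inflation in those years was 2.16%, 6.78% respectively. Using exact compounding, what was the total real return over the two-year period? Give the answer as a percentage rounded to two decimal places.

8.75%

Compound the nominal returns: 1.0816 × 1.0968 = 1.186299.
Compound inflation: 1.0216 × 1.0678 = 1.090864.
Deflate: 1.186299 / 1.090864 = 1.087485.
Total real return = 1.087485 − 1 → 8.75%.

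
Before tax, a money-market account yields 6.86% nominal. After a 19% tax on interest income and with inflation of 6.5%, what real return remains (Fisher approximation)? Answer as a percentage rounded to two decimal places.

After-tax nominal return = 6.86% × (1 − 0.19) = 5.5566%.
r ≈ 5.5566% − 6.5% → -0.94%.

-0.94%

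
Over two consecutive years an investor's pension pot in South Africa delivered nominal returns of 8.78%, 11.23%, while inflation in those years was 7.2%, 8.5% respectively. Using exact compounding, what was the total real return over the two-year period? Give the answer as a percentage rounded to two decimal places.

Nominal growth factor = 1.0878 × 1.1123 = 1.209960
Price-level growth factor = 1.0720 × 1.0850 = 1.163120
Real growth factor = 1.209960 / 1.163120 = 1.040271
Total real return = 1.040271 − 1 → 4.03%.

4.03%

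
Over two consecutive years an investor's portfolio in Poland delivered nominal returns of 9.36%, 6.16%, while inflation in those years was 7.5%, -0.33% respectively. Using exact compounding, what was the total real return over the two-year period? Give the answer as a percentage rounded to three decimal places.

Compound the nominal returns: 1.0936 × 1.0616 = 1.160966.
Compound inflation: 1.0750 × 0.9967 = 1.071453.
Deflate: 1.160966 / 1.071453 = 1.083544.
Total real return = 1.083544 − 1 → 8.354%.

8.354%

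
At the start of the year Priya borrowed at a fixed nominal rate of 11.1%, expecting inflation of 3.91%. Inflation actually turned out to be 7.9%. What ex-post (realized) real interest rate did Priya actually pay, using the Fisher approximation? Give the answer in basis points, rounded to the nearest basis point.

320 basis points

Ex-post: 11.1% − 7.9% = 3.200%
So the realized real rate is 320 basis points.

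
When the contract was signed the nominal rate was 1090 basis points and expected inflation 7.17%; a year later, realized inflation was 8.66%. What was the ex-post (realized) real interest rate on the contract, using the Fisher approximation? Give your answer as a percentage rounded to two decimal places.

Ex-post: 10.9% − 8.66% = 2.240%
So the realized real rate is 2.24%.

2.24%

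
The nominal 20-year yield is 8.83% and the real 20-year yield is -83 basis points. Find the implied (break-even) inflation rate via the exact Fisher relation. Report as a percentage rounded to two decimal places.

9.74%

(1 + π) = (1 + i)/(1 + r) = 1.08830 / 0.99170 = 1.097408
Break-even inflation = 1.097408 − 1 → 9.74%.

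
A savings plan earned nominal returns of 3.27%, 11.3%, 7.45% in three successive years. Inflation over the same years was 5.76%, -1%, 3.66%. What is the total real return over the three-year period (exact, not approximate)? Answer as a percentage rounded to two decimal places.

13.79%

Nominal growth factor = 1.0327 × 1.1130 × 1.0745 = 1.235025
Price-level growth factor = 1.0576 × 0.9900 × 1.0366 = 1.085345
Real growth factor = 1.235025 / 1.085345 = 1.137910
Total real return = 1.137910 − 1 → 13.79%.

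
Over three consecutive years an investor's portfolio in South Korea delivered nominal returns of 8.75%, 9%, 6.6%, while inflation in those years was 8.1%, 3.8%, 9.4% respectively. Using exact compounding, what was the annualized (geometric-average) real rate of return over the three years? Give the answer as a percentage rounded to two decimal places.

Compound the nominal returns: 1.0875 × 1.0900 × 1.0660 = 1.26360975.
Compound inflation: 1.0810 × 1.0380 × 1.0940 = 1.22755333.
Deflate: 1.26360975 / 1.22755333 = 1.02937259.
Annualized real rate = 1.02937259^(1/3) − 1 = 0.9697% → 0.97%.

0.97%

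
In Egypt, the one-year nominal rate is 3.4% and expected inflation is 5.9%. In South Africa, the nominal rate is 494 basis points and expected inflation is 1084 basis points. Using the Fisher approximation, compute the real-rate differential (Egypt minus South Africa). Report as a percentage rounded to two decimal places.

3.40%

Egypt: 3.4% − 5.9% = -2.500%
South Africa: 4.94% − 10.84% = -5.900%
Differential = 3.400% → 3.40%.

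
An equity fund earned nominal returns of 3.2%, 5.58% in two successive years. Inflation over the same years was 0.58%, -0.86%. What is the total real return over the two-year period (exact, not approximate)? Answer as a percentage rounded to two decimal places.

9.27%

Nominal growth factor = 1.0320 × 1.0558 = 1.089586
Price-level growth factor = 1.0058 × 0.9914 = 0.997150
Real growth factor = 1.089586 / 0.997150 = 1.092700
Total real return = 1.092700 − 1 → 9.27%.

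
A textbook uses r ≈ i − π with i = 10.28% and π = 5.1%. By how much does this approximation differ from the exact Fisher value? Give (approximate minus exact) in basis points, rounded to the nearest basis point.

25 basis points

Approximate: r ≈ 10.280% − 5.100% = 5.1800%
Exact: (1 + 0.1028)/(1 + 0.0510) − 1 = 4.9286%
Error = 5.1800% − 4.9286% = 0.2514% → 25 basis points.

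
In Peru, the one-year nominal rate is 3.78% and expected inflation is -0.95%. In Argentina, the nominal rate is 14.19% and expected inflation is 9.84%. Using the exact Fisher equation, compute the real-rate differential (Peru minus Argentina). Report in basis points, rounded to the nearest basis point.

Peru: (1 + 0.0378)/(1 − 0.0095) − 1 = 4.7754%
Argentina: (1 + 0.1419)/(1 + 0.0984) − 1 = 3.9603%
Differential = 4.7754% − 3.9603% = 0.8151% → 82 basis points.

82 basis points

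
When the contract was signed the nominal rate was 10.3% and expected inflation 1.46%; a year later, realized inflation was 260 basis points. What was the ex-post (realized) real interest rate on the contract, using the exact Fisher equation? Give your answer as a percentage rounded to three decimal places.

7.505%

Ex-post: (1 + 0.1030)/(1 + 0.0260) − 1 = 7.5049%
So the realized real rate is 7.505%.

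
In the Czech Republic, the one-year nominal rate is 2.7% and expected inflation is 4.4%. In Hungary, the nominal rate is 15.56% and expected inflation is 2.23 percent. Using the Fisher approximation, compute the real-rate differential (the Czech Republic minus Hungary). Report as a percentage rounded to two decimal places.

The Czech Republic: 2.7% − 4.4% = -1.700%
Hungary: 15.56% − 2.23% = 13.330%
Differential = -15.030% → -15.03%.

-15.03%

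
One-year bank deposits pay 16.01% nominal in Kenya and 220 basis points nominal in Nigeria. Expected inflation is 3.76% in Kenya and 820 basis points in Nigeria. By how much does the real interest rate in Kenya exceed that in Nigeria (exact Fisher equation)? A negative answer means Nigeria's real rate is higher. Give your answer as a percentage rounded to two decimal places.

Kenya: (1 + 0.1601)/(1 + 0.0376) − 1 = 11.8061%
Nigeria: (1 + 0.0220)/(1 + 0.0820) − 1 = -5.5453%
Differential = 11.8061% − (-5.5453%) = 17.3514% → 17.35%.

17.35%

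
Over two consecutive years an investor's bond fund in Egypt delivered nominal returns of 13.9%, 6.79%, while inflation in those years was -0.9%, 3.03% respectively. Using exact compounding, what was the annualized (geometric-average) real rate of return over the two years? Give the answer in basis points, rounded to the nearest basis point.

Compound the nominal returns: 1.1390 × 1.0679 = 1.21633810.
Compound inflation: 0.9910 × 1.0303 = 1.02102730.
Deflate: 1.21633810 / 1.02102730 = 1.19128852.
Annualized real rate = 1.19128852^(1/2) − 1 = 9.1462% → 915 basis points.

915 basis points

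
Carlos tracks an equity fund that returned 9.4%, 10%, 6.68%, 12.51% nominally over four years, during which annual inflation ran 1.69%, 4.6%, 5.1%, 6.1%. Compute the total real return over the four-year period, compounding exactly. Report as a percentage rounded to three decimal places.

21.774%

Nominal growth factor = 1.0940 × 1.1000 × 1.0668 × 1.1251 = 1.444389
Price-level growth factor = 1.0169 × 1.0460 × 1.0510 × 1.0610 = 1.186118
Real growth factor = 1.444389 / 1.186118 = 1.217744
Total real return = 1.217744 − 1 → 21.774%.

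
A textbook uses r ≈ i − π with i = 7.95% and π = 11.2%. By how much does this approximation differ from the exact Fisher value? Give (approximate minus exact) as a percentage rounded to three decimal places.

Approximate: r ≈ 7.950% − 11.200% = -3.2500%
Exact: (1 + 0.0795)/(1 + 0.1120) − 1 = -2.9227%
Error = -3.2500% − (-2.9227%) = -0.3273% → -0.327%.

-0.327%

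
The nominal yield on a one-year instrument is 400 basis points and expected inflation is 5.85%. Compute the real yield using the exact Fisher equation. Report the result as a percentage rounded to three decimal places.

-1.748%

By the Fisher relation, 1 + r = (1 + i)/(1 + π).
1 + r = 1.04000 / 1.05850 = 0.982522
r = 0.982522 − 1 = -1.7478%, i.e. -1.748%.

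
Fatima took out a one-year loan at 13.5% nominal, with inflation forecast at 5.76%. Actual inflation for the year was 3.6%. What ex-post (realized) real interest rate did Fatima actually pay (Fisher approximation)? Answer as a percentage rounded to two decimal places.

Ex-post: 13.5% − 3.6% = 9.900%
So the realized real rate is 9.90%.

9.90%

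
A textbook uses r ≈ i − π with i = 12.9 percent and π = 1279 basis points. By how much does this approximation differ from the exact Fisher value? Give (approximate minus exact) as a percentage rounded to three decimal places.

Approximate: r ≈ 12.900% − 12.790% = 0.1100%
Exact: (1 + 0.1290)/(1 + 0.1279) − 1 = 0.09753%
Error = 0.1100% − 0.09753% = 0.01247% → 0.012%.

0.012%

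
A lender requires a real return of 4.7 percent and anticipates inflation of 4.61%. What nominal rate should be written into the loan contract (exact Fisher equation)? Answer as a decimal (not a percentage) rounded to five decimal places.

0.09527

(1 + i) = (1 + r)(1 + π) = 1.04700 × 1.04610 = 1.0952667
i = 1.0952667 − 1, so the required nominal rate is 0.09527.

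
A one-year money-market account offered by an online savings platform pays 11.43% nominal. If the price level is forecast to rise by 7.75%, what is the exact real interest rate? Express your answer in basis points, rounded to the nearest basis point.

342 basis points

By the Fisher identity, 1 + r = (1 + i)/(1 + π).
1 + r = 1.11430 / 1.07750 = 1.034153
r = 1.034153 − 1 = 3.4153%, i.e. 342 basis points.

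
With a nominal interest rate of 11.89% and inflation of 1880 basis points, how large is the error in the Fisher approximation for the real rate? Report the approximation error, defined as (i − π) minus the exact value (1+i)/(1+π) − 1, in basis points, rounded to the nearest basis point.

-109 basis points

Approximate: r ≈ 11.890% − 18.800% = -6.9100%
Exact: (1 + 0.1189)/(1 + 0.1880) − 1 = -5.8165%
Error = -6.9100% − (-5.8165%) = -1.0935% → -109 basis points.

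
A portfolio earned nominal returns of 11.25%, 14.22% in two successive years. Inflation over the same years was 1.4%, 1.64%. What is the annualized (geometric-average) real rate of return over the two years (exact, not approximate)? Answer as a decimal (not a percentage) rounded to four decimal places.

0.1104

Nominal growth factor = 1.1125 × 1.1422 = 1.27069750
Price-level growth factor = 1.0140 × 1.0164 = 1.03062960
Real growth factor = 1.27069750 / 1.03062960 = 1.23293325
Annualized real rate = 1.23293325^(1/2) − 1 = 11.0375% → 0.1104.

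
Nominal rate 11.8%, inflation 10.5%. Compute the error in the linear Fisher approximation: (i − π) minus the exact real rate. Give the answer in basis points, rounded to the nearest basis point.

12 basis points

Approximate: r ≈ 11.800% − 10.500% = 1.3000%
Exact: (1 + 0.1180)/(1 + 0.1050) − 1 = 1.1765%
Error = 1.3000% − 1.1765% = 0.1235% → 12 basis points.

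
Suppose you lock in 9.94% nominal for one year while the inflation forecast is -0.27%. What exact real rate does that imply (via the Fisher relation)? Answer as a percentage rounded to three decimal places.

1 + r = 1.09940 / 0.99730 = 1.102376
r = 1.102376 − 1 = 10.2376%, i.e. 10.238%.

10.238%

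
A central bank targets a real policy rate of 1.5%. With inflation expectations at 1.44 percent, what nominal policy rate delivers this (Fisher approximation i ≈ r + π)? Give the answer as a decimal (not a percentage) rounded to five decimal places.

0.02940

i ≈ r + π = 1.5% + 1.44% = 0.02940.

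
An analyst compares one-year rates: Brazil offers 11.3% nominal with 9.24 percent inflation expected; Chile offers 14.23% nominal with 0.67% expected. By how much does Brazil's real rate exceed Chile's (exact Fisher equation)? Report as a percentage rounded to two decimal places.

Brazil: (1 + 0.1130)/(1 + 0.0924) − 1 = 1.8858%
Chile: (1 + 0.1423)/(1 + 0.0067) − 1 = 13.4698%
Differential = 1.8858% − 13.4698% = -11.5840% → -11.58%.

-11.58%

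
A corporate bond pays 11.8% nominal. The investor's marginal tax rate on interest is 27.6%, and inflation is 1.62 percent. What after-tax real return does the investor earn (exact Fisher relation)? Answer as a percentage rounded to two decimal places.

6.81%

After-tax nominal return = 11.8% × (1 − 0.276) = 8.5432%.
1 + r = 1.085432 / 1.01620 = 1.068128
After-tax real rate = 1.068128 − 1 → 6.81%.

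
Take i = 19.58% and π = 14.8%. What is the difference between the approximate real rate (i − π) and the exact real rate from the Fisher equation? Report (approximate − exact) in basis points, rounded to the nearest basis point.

62 basis points

Approximate: r ≈ 19.580% − 14.800% = 4.7800%
Exact: (1 + 0.1958)/(1 + 0.1480) − 1 = 4.1638%
Error = 4.7800% − 4.1638% = 0.6162% → 62 basis points.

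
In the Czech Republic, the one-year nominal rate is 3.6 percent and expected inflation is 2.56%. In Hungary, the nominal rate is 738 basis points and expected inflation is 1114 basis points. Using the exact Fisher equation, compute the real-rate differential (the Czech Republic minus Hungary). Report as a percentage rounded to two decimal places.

The Czech Republic: (1 + 0.0360)/(1 + 0.0256) − 1 = 1.0140%
Hungary: (1 + 0.0738)/(1 + 0.1114) − 1 = -3.3831%
Differential = 1.0140% − (-3.3831%) = 4.3972% → 4.40%.

4.40%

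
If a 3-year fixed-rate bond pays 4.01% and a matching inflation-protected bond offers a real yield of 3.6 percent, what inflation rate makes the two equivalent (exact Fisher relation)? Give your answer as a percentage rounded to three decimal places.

0.396%

(1 + π) = (1 + i)/(1 + r) = 1.04010 / 1.03600 = 1.003958
Break-even inflation = 1.003958 − 1 → 0.396%.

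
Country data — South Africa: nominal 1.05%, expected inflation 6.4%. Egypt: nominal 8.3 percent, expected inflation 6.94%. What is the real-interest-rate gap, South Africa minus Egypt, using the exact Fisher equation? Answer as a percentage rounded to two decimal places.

South Africa: (1 + 0.0105)/(1 + 0.0640) − 1 = -5.0282%
Egypt: (1 + 0.0830)/(1 + 0.0694) − 1 = 1.2717%
Differential = -5.0282% − 1.2717% = -6.2999% → -6.30%.

-6.30%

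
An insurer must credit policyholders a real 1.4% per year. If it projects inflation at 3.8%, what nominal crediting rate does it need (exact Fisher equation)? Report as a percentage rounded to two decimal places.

5.25%

(1 + i) = (1 + r)(1 + π) = 1.01400 × 1.03800 = 1.052532
i = 1.052532 − 1, so the required nominal rate is 5.25%.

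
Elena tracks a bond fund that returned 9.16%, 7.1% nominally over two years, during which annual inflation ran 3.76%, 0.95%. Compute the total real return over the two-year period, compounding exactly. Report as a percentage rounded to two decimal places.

Compound the nominal returns: 1.0916 × 1.0710 = 1.169104.
Compound inflation: 1.0376 × 1.0095 = 1.047457.
Deflate: 1.169104 / 1.047457 = 1.116135.
Total real return = 1.116135 − 1 → 11.61%.

11.61%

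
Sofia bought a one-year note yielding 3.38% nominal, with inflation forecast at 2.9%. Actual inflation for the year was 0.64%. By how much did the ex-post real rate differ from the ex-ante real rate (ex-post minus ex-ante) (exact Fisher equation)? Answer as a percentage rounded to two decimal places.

Ex-ante: (1 + 0.0338)/(1 + 0.0290) − 1 = 0.4665%
Ex-post: (1 + 0.0338)/(1 + 0.0064) − 1 = 2.7226%
Difference (ex-post − ex-ante) = 2.2561% → 2.26%.

2.26%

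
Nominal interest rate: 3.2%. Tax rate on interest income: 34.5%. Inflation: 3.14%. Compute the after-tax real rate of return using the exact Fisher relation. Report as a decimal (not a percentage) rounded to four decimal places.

-0.0101

After-tax nominal return = 3.2% × (1 − 0.345) = 2.0960%.
1 + r = 1.02096 / 1.03140 = 0.989878
After-tax real rate = 0.989878 − 1 → -0.0101.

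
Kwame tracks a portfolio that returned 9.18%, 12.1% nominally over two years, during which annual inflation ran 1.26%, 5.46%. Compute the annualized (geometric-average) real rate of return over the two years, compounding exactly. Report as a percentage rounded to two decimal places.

Nominal growth factor = 1.0918 × 1.1210 = 1.22390780
Price-level growth factor = 1.0126 × 1.0546 = 1.06788796
Real growth factor = 1.22390780 / 1.06788796 = 1.14610132
Annualized real rate = 1.14610132^(1/2) − 1 = 7.0561% → 7.06%.

7.06%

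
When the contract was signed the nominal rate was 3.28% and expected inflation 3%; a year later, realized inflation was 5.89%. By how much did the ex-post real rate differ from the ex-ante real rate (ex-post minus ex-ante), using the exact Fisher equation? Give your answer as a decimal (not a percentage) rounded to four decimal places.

-0.0274

Ex-ante: (1 + 0.0328)/(1 + 0.0300) − 1 = 0.2718%
Ex-post: (1 + 0.0328)/(1 + 0.0589) − 1 = -2.4648%
Difference (ex-post − ex-ante) = -2.7367% → -0.0274.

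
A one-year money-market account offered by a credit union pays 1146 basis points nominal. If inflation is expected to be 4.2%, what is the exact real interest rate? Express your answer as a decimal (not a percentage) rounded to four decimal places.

By the Fisher equation, 1 + r = (1 + i)/(1 + π).
1 + r = 1.11460 / 1.04200 = 1.069674
r = 1.069674 − 1 = 6.9674%, i.e. 0.0697.

0.0697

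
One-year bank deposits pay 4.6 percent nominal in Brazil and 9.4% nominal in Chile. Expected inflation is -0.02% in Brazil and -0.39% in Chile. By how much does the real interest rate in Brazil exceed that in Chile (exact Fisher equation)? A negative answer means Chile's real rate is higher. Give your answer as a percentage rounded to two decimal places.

Brazil: (1 + 0.0460)/(1 − 0.0002) − 1 = 4.6209%
Chile: (1 + 0.0940)/(1 − 0.0039) − 1 = 9.8283%
Differential = 4.6209% − 9.8283% = -5.2074% → -5.21%.

-5.21%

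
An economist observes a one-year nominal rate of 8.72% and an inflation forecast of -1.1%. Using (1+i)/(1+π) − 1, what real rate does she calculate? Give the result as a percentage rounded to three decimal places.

9.929%

By the Fisher relation, 1 + r = (1 + i)/(1 + π).
1 + r = 1.08720 / 0.98900 = 1.099292
r = 1.099292 − 1 = 9.9292%, i.e. 9.929%.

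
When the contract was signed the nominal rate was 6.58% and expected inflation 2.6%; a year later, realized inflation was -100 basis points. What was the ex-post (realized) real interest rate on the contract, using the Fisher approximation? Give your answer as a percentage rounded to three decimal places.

Ex-post: 6.58% − (-1%) = 7.580%
So the realized real rate is 7.580%.

7.580%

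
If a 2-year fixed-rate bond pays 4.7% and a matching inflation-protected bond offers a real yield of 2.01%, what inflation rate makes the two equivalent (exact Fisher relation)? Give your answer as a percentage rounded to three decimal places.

(1 + π) = (1 + i)/(1 + r) = 1.04700 / 1.02010 = 1.026370
Break-even inflation = 1.026370 − 1 → 2.637%.

2.637%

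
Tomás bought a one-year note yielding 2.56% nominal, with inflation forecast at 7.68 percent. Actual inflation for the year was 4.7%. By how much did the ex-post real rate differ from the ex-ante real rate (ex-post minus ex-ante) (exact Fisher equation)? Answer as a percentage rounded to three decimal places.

2.711%

Ex-ante: (1 + 0.0256)/(1 + 0.0768) − 1 = -4.7548%
Ex-post: (1 + 0.0256)/(1 + 0.0470) − 1 = -2.0439%
Difference (ex-post − ex-ante) = 2.7109% → 2.711%.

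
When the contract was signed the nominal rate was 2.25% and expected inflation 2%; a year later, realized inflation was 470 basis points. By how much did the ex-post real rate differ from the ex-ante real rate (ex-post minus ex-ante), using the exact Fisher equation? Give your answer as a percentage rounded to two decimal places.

Ex-ante: (1 + 0.0225)/(1 + 0.0200) − 1 = 0.2451%
Ex-post: (1 + 0.0225)/(1 + 0.0470) − 1 = -2.3400%
Difference (ex-post − ex-ante) = -2.5851% → -2.59%.

-2.59%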